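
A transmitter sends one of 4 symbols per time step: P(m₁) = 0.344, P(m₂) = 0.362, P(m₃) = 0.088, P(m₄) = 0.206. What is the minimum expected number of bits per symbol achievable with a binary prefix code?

Repeatedly combine the two least-probable nodes; the expected code length is the sum of the merged weights.
merge 11/125 + 103/500 → 147/500
merge 147/500 + 43/125 → 319/500
merge 181/500 + 319/500 → 1
L = 147/500 + 319/500 + 1 = 483/250 = 1.932 bits/symbol.

1.932 bits/symbol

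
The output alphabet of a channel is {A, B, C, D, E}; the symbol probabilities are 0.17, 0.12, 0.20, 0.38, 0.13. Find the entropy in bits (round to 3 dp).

2.179 bits

H = −Σ pᵢ log₂ pᵢ.
−0.17·log₂(0.17) = 0.4346
−0.12·log₂(0.12) = 0.3671
−0.20·log₂(0.20) = 0.4644
−0.38·log₂(0.38) = 0.5305
−0.13·log₂(0.13) = 0.3826
Sum ≈ 2.1791 → 2.179 bits.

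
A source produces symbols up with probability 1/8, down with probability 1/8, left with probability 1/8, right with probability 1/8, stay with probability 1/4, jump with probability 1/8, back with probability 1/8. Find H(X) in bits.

Each probability is a power of 1/2, so log₂(1/p) is an integer.
H = Σ p·log₂(1/p) = 1/8·3 + 1/8·3 + 1/8·3 + 1/8·3 + 1/4·2 + 1/8·3 + 1/8·3 = 2.75 bits.

2.75 bits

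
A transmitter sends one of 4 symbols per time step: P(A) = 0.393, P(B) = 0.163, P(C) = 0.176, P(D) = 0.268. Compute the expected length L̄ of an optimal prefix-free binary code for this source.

1.946 bits/symbol

Repeatedly combine the two least-probable nodes; the expected code length is the sum of the merged weights.
merge 163/1000 + 22/125 → 339/1000
merge 67/250 + 339/1000 → 607/1000
merge 393/1000 + 607/1000 → 1
L = 339/1000 + 607/1000 + 1 = 973/500 = 1.946 bits/symbol.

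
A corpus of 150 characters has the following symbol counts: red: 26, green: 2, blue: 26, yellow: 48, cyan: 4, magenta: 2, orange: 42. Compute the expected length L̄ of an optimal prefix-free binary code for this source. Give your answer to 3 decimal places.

2.307 bits/symbol

Probabilities are the counts divided by 150.
Repeatedly combine the two least-probable nodes; the expected code length is the sum of the merged weights.
merge 1/75 + 1/75 → 2/75
merge 2/75 + 2/75 → 4/75
merge 4/75 + 13/75 → 17/75
merge 13/75 + 17/75 → 2/5
merge 7/25 + 8/25 → 3/5
merge 2/5 + 3/5 → 1
L = 2/75 + 4/75 + 17/75 + 2/5 + 3/5 + 1 = 173/75 ≈ 2.307 bits/symbol.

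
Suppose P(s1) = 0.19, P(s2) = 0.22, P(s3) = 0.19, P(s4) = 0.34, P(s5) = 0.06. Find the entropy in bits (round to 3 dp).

2.164 bits

H = −Σ pᵢ log₂ pᵢ.
−0.19·log₂(0.19) = 0.4552
−0.22·log₂(0.22) = 0.4806
−0.19·log₂(0.19) = 0.4552
−0.34·log₂(0.34) = 0.5292
−0.06·log₂(0.06) = 0.2435
Sum ≈ 2.1637 → 2.164 bits.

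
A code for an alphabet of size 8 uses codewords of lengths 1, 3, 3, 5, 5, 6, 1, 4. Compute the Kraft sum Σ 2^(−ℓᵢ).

With common denominator 2^6 = 64: Σ 2^(−ℓᵢ) = 32/64 + 8/64 + 8/64 + 2/64 + 2/64 + 1/64 + 32/64 + 4/64 = 89/64 = 1.390625.

1.390625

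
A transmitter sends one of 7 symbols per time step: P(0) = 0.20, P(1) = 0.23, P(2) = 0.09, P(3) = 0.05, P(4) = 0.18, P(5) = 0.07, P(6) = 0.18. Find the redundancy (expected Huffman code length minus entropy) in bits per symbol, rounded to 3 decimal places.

0.050 bits

Entropy H = −Σ p log₂ p ≈ 2.6400 bits.
Huffman merges: 1/20+7/100→3/25; 9/100+3/25→21/100; 9/50+9/50→9/25; 1/5+21/100→41/100; 23/100+9/25→59/100; 41/100+59/100→1. L = 269/100 ≈ 2.6900.
L − H = 2.6900 − 2.6400 = 0.050 bits.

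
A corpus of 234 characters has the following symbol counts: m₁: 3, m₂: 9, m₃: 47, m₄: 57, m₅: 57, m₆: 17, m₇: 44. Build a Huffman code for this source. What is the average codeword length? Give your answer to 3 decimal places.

Probabilities are the counts divided by 234.
Repeatedly combine the two least-probable nodes; the expected code length is the sum of the merged weights.
merge 1/78 + 1/26 → 2/39
merge 2/39 + 17/234 → 29/234
merge 29/234 + 22/117 → 73/234
merge 47/234 + 19/78 → 4/9
merge 19/78 + 73/234 → 5/9
merge 4/9 + 5/9 → 1
L = 2/39 + 29/234 + 73/234 + 4/9 + 5/9 + 1 = 97/39 ≈ 2.487 bits/symbol.

2.487 bits/symbol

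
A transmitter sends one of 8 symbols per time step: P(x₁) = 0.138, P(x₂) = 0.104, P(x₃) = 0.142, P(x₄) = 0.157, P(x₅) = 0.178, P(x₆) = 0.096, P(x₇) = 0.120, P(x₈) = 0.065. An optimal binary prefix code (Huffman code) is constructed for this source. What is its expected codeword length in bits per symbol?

2.983 bits/symbol

Repeatedly combine the two least-probable nodes; the expected code length is the sum of the merged weights.
merge 13/200 + 12/125 → 161/1000
merge 13/125 + 3/25 → 28/125
merge 69/500 + 71/500 → 7/25
merge 157/1000 + 161/1000 → 159/500
merge 89/500 + 28/125 → 201/500
merge 7/25 + 159/500 → 299/500
merge 201/500 + 299/500 → 1
L = 161/1000 + 28/125 + 7/25 + 159/500 + 201/500 + 299/500 + 1 = 2983/1000 = 2.983 bits/symbol.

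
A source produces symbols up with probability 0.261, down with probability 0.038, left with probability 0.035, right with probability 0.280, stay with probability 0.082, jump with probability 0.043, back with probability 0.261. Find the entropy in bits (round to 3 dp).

2.365 bits

H = −Σ pᵢ log₂ pᵢ.
−0.261·log₂(0.261) = 0.5058
−0.038·log₂(0.038) = 0.1793
−0.035·log₂(0.035) = 0.1693
−0.280·log₂(0.280) = 0.5142
−0.082·log₂(0.082) = 0.2959
−0.043·log₂(0.043) = 0.1952
−0.261·log₂(0.261) = 0.5058
Sum ≈ 2.3654 → 2.365 bits.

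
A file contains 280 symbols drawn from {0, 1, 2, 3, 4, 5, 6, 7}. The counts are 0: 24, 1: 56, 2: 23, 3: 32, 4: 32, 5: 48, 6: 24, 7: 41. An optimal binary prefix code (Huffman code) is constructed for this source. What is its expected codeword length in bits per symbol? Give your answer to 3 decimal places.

2.968 bits/symbol

Probabilities are the counts divided by 280.
Repeatedly combine the two least-probable nodes; the expected code length is the sum of the merged weights.
merge 23/280 + 3/35 → 47/280
merge 3/35 + 4/35 → 1/5
merge 4/35 + 41/280 → 73/280
merge 47/280 + 6/35 → 19/56
merge 1/5 + 1/5 → 2/5
merge 73/280 + 19/56 → 3/5
merge 2/5 + 3/5 → 1
L = 47/280 + 1/5 + 73/280 + 19/56 + 2/5 + 3/5 + 1 = 831/280 ≈ 2.968 bits/symbol.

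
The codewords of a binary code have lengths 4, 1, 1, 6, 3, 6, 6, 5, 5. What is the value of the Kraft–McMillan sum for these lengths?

With common denominator 2^6 = 64: Σ 2^(−ℓᵢ) = 4/64 + 32/64 + 32/64 + 1/64 + 8/64 + 1/64 + 1/64 + 2/64 + 2/64 = 83/64 = 1.296875.

1.296875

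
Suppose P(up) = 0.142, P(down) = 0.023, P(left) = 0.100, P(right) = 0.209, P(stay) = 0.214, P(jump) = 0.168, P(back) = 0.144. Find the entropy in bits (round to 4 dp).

H = −Σ pᵢ log₂ pᵢ.
−0.142·log₂(0.142) = 0.3999
−0.023·log₂(0.023) = 0.1252
−0.100·log₂(0.100) = 0.3322
−0.209·log₂(0.209) = 0.4720
−0.214·log₂(0.214) = 0.4760
−0.168·log₂(0.168) = 0.4323
−0.144·log₂(0.144) = 0.4026
Sum ≈ 2.6402 → 2.6402 bits.

2.6402 bits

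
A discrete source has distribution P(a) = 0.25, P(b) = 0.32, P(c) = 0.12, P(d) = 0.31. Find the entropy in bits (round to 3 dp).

H = −Σ pᵢ log₂ pᵢ.
−0.25·log₂(0.25) = 0.5000
−0.32·log₂(0.32) = 0.5260
−0.12·log₂(0.12) = 0.3671
−0.31·log₂(0.31) = 0.5238
Sum ≈ 1.9169 → 1.917 bits.

1.917 bits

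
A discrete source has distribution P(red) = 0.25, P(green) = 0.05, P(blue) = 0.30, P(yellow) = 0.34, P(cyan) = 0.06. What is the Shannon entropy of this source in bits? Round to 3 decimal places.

2.010 bits

H = −Σ pᵢ log₂ pᵢ.
−0.25·log₂(0.25) = 0.5000
−0.05·log₂(0.05) = 0.2161
−0.30·log₂(0.30) = 0.5211
−0.34·log₂(0.34) = 0.5292
−0.06·log₂(0.06) = 0.2435
Sum ≈ 2.0099 → 2.010 bits.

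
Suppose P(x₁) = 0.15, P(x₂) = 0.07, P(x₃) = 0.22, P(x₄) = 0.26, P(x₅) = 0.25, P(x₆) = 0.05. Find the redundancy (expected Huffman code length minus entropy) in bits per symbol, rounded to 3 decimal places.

0.009 bits

Entropy H = −Σ p log₂ p ≈ 2.3811 bits.
Huffman merges: 1/20+7/100→3/25; 3/25+3/20→27/100; 11/50+1/4→47/100; 13/50+27/100→53/100; 47/100+53/100→1. L = 239/100 ≈ 2.3900.
L − H = 2.3900 − 2.3811 = 0.009 bits.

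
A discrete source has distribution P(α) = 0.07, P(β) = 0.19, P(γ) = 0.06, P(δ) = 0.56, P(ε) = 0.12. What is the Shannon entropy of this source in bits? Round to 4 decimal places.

1.8028 bits

H = −Σ pᵢ log₂ pᵢ.
−0.07·log₂(0.07) = 0.2686
−0.19·log₂(0.19) = 0.4552
−0.06·log₂(0.06) = 0.2435
−0.56·log₂(0.56) = 0.4684
−0.12·log₂(0.12) = 0.3671
Sum ≈ 1.8028 → 1.8028 bits.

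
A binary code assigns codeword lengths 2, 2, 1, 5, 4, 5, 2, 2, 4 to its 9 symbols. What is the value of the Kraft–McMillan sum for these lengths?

1.6875

With common denominator 2^5 = 32: Σ 2^(−ℓᵢ) = 8/32 + 8/32 + 16/32 + 1/32 + 2/32 + 1/32 + 8/32 + 8/32 + 2/32 = 54/32 = 1.6875.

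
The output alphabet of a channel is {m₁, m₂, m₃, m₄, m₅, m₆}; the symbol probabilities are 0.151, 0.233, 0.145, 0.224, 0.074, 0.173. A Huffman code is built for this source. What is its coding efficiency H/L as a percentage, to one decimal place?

98.5%

Entropy H = −Σ p log₂ p ≈ 2.5048 bits.
Huffman merges: 37/500+29/200→219/1000; 151/1000+173/1000→81/250; 219/1000+28/125→443/1000; 233/1000+81/250→557/1000; 443/1000+557/1000→1. L = 2543/1000 ≈ 2.5430.
Efficiency = H/L = 2.5048/2.5430 = 98.5%.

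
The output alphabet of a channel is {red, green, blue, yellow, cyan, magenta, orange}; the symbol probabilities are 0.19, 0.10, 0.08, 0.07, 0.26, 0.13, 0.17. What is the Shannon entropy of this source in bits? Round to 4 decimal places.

2.6700 bits

H = −Σ pᵢ log₂ pᵢ.
−0.19·log₂(0.19) = 0.4552
−0.10·log₂(0.10) = 0.3322
−0.08·log₂(0.08) = 0.2915
−0.07·log₂(0.07) = 0.2686
−0.26·log₂(0.26) = 0.5053
−0.13·log₂(0.13) = 0.3826
−0.17·log₂(0.17) = 0.4346
Sum ≈ 2.6700 → 2.6700 bits.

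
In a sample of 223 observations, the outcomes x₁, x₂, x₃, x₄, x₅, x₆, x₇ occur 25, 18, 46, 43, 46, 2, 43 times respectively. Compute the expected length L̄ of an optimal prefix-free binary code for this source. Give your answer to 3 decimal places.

2.677 bits/symbol

Probabilities are the counts divided by 223.
Repeatedly combine the two least-probable nodes; the expected code length is the sum of the merged weights.
merge 2/223 + 18/223 → 20/223
merge 20/223 + 25/223 → 45/223
merge 43/223 + 43/223 → 86/223
merge 45/223 + 46/223 → 91/223
merge 46/223 + 86/223 → 132/223
merge 91/223 + 132/223 → 1
L = 20/223 + 45/223 + 86/223 + 91/223 + 132/223 + 1 = 597/223 ≈ 2.677 bits/symbol.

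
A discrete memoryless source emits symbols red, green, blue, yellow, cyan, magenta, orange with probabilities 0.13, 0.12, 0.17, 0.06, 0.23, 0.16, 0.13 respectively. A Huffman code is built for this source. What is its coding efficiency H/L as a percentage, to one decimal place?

Entropy H = −Σ p log₂ p ≈ 2.7212 bits.
Huffman merges: 3/50+3/25→9/50; 13/100+13/100→13/50; 4/25+17/100→33/100; 9/50+23/100→41/100; 13/50+33/100→59/100; 41/100+59/100→1. L = 277/100 ≈ 2.7700.
Efficiency = H/L = 2.7212/2.7700 = 98.2%.

98.2%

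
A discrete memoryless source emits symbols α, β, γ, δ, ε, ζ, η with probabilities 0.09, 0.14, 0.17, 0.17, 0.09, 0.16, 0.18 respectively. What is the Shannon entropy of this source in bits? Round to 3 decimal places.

H = −Σ pᵢ log₂ pᵢ.
−0.09·log₂(0.09) = 0.3127
−0.14·log₂(0.14) = 0.3971
−0.17·log₂(0.17) = 0.4346
−0.17·log₂(0.17) = 0.4346
−0.09·log₂(0.09) = 0.3127
−0.16·log₂(0.16) = 0.4230
−0.18·log₂(0.18) = 0.4453
Sum ≈ 2.7599 → 2.760 bits.

2.760 bits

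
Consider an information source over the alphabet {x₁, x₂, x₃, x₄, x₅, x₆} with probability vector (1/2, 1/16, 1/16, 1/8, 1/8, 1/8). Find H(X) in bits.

Each probability is a power of 1/2, so log₂(1/p) is an integer.
H = Σ p·log₂(1/p) = 1/2·1 + 1/16·4 + 1/16·4 + 1/8·3 + 1/8·3 + 1/8·3 = 2.125 bits.

2.125 bits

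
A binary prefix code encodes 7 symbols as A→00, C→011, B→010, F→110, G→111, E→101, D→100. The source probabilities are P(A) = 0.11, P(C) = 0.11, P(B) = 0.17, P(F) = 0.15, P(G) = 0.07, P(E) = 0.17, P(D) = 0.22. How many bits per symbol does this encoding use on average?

L̄ = Σ pᵢ·ℓᵢ = 0.11·2 + 0.11·3 + 0.17·3 + 0.15·3 + 0.07·3 + 0.17·3 + 0.22·3 = 2.89 bits/symbol.

2.89 bits/symbol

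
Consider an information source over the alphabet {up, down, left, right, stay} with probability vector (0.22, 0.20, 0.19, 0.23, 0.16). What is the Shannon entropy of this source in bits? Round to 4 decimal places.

H = −Σ pᵢ log₂ pᵢ.
−0.22·log₂(0.22) = 0.4806
−0.20·log₂(0.20) = 0.4644
−0.19·log₂(0.19) = 0.4552
−0.23·log₂(0.23) = 0.4877
−0.16·log₂(0.16) = 0.4230
Sum ≈ 2.3109 → 2.3109 bits.

2.3109 bits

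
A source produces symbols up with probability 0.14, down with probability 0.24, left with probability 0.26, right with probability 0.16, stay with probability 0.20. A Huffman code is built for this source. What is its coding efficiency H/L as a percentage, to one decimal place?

99.3%

Entropy H = −Σ p log₂ p ≈ 2.2839 bits.
Huffman merges: 7/50+4/25→3/10; 1/5+6/25→11/25; 13/50+3/10→14/25; 11/25+14/25→1. L = 23/10 ≈ 2.3000.
Efficiency = H/L = 2.2839/2.3000 = 99.3%.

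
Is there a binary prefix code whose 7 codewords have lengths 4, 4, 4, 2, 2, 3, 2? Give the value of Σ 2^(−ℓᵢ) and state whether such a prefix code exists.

With common denominator 2^4 = 16: Σ 2^(−ℓᵢ) = 1/16 + 1/16 + 1/16 + 4/16 + 4/16 + 2/16 + 4/16 = 17/16 = 1.0625.
Kraft's inequality requires Σ ≤ 1; here Σ = 1.0625 > 1, so no such prefix code exists.

1.0625; no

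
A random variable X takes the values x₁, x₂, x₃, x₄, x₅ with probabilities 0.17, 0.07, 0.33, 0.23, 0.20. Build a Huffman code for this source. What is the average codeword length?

Repeatedly combine the two least-probable nodes; the expected code length is the sum of the merged weights.
merge 7/100 + 17/100 → 6/25
merge 1/5 + 23/100 → 43/100
merge 6/25 + 33/100 → 57/100
merge 43/100 + 57/100 → 1
L = 6/25 + 43/100 + 57/100 + 1 = 56/25 = 2.24 bits/symbol.

2.24 bits/symbol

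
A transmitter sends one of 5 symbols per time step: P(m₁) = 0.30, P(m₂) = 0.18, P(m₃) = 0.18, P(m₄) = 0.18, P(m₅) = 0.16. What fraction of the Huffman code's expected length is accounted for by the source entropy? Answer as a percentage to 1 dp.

97.4%

Entropy H = −Σ p log₂ p ≈ 2.2800 bits.
Huffman merges: 4/25+9/50→17/50; 9/50+9/50→9/25; 3/10+17/50→16/25; 9/25+16/25→1. L = 117/50 ≈ 2.3400.
Efficiency = H/L = 2.2800/2.3400 = 97.4%.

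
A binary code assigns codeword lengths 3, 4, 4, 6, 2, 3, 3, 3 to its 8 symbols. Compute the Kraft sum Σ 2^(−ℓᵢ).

0.890625

With common denominator 2^6 = 64: Σ 2^(−ℓᵢ) = 8/64 + 4/64 + 4/64 + 1/64 + 16/64 + 8/64 + 8/64 + 8/64 = 57/64 = 0.890625.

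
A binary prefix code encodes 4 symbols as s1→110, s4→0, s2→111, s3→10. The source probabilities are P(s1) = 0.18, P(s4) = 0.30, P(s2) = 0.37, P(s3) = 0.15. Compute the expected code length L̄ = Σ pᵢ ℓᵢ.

2.25 bits/symbol

L̄ = Σ pᵢ·ℓᵢ = 0.18·3 + 0.30·1 + 0.37·3 + 0.15·2 = 2.25 bits/symbol.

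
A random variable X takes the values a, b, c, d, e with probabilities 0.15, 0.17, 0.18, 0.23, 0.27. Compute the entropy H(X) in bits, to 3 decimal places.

2.288 bits

H = −Σ pᵢ log₂ pᵢ.
−0.15·log₂(0.15) = 0.4105
−0.17·log₂(0.17) = 0.4346
−0.18·log₂(0.18) = 0.4453
−0.23·log₂(0.23) = 0.4877
−0.27·log₂(0.27) = 0.5100
Sum ≈ 2.2881 → 2.288 bits.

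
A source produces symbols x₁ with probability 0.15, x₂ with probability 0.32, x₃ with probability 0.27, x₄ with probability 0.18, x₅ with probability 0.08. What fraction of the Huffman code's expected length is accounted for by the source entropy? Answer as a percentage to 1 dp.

Entropy H = −Σ p log₂ p ≈ 2.1834 bits.
Huffman merges: 2/25+3/20→23/100; 9/50+23/100→41/100; 27/100+8/25→59/100; 41/100+59/100→1. L = 223/100 ≈ 2.2300.
Efficiency = H/L = 2.1834/2.2300 = 97.9%.

97.9%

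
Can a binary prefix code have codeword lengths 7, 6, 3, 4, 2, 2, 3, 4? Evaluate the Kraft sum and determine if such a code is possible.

0.8984375; yes

With common denominator 2^7 = 128: Σ 2^(−ℓᵢ) = 1/128 + 2/128 + 16/128 + 8/128 + 32/128 + 32/128 + 16/128 + 8/128 = 115/128 = 0.8984375.
Kraft's inequality requires Σ ≤ 1; here Σ = 0.8984375 ≤ 1, so such a prefix code exists.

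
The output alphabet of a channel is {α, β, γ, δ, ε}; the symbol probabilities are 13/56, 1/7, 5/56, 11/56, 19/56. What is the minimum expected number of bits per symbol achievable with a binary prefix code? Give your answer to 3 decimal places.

Repeatedly combine the two least-probable nodes; the expected code length is the sum of the merged weights.
merge 5/56 + 1/7 → 13/56
merge 11/56 + 13/56 → 3/7
merge 13/56 + 19/56 → 4/7
merge 3/7 + 4/7 → 1
L = 13/56 + 3/7 + 4/7 + 1 = 125/56 ≈ 2.232 bits/symbol.

2.232 bits/symbol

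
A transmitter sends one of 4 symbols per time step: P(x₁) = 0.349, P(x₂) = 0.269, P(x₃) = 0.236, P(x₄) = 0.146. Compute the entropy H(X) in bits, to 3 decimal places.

1.937 bits

H = −Σ pᵢ log₂ pᵢ.
−0.349·log₂(0.349) = 0.5300
−0.269·log₂(0.269) = 0.5096
−0.236·log₂(0.236) = 0.4916
−0.146·log₂(0.146) = 0.4053
Sum ≈ 1.9365 → 1.937 bits.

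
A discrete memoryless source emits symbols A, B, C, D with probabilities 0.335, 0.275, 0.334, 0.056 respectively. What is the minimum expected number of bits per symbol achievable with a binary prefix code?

1.996 bits/symbol

Repeatedly combine the two least-probable nodes; the expected code length is the sum of the merged weights.
merge 7/125 + 11/40 → 331/1000
merge 331/1000 + 167/500 → 133/200
merge 67/200 + 133/200 → 1
L = 331/1000 + 133/200 + 1 = 499/250 = 1.996 bits/symbol.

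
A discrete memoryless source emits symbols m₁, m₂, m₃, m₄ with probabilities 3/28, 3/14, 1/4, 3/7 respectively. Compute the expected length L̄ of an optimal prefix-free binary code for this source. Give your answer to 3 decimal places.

1.893 bits/symbol

Repeatedly combine the two least-probable nodes; the expected code length is the sum of the merged weights.
merge 3/28 + 3/14 → 9/28
merge 1/4 + 9/28 → 4/7
merge 3/7 + 4/7 → 1
L = 9/28 + 4/7 + 1 = 53/28 ≈ 1.893 bits/symbol.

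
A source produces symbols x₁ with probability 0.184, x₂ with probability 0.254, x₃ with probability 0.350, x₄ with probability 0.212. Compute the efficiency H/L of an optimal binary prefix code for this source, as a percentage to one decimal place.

Entropy H = −Σ p log₂ p ≈ 1.9561 bits.
Huffman merges: 23/125+53/250→99/250; 127/500+7/20→151/250; 99/250+151/250→1. L = 2 ≈ 2.0000.
Efficiency = H/L = 1.9561/2.0000 = 97.8%.

97.8%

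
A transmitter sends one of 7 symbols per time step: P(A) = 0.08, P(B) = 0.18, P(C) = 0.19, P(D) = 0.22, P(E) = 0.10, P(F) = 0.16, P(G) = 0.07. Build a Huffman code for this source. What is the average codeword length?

2.74 bits/symbol

Repeatedly combine the two least-probable nodes; the expected code length is the sum of the merged weights.
merge 7/100 + 2/25 → 3/20
merge 1/10 + 3/20 → 1/4
merge 4/25 + 9/50 → 17/50
merge 19/100 + 11/50 → 41/100
merge 1/4 + 17/50 → 59/100
merge 41/100 + 59/100 → 1
L = 3/20 + 1/4 + 17/50 + 41/100 + 59/100 + 1 = 137/50 = 2.74 bits/symbol.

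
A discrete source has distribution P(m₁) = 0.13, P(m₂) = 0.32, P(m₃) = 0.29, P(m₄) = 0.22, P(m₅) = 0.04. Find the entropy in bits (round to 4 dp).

H = −Σ pᵢ log₂ pᵢ.
−0.13·log₂(0.13) = 0.3826
−0.32·log₂(0.32) = 0.5260
−0.29·log₂(0.29) = 0.5179
−0.22·log₂(0.22) = 0.4806
−0.04·log₂(0.04) = 0.1858
Sum ≈ 2.0929 → 2.0929 bits.

2.0929 bits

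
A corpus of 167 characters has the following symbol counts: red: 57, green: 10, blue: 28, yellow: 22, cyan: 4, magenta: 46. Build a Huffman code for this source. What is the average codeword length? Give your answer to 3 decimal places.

2.299 bits/symbol

Probabilities are the counts divided by 167.
Repeatedly combine the two least-probable nodes; the expected code length is the sum of the merged weights.
merge 4/167 + 10/167 → 14/167
merge 14/167 + 22/167 → 36/167
merge 28/167 + 36/167 → 64/167
merge 46/167 + 57/167 → 103/167
merge 64/167 + 103/167 → 1
L = 14/167 + 36/167 + 64/167 + 103/167 + 1 = 384/167 ≈ 2.299 bits/symbol.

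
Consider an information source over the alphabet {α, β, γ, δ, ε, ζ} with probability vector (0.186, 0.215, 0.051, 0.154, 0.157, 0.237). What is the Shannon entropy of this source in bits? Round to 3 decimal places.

H = −Σ pᵢ log₂ pᵢ.
−0.186·log₂(0.186) = 0.4514
−0.215·log₂(0.215) = 0.4768
−0.051·log₂(0.051) = 0.2190
−0.154·log₂(0.154) = 0.4156
−0.157·log₂(0.157) = 0.4194
−0.237·log₂(0.237) = 0.4923
Sum ≈ 2.4744 → 2.474 bits.

2.474 bits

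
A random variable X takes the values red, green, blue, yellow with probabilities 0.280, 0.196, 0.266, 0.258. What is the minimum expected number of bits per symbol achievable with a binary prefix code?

Repeatedly combine the two least-probable nodes; the expected code length is the sum of the merged weights.
merge 49/250 + 129/500 → 227/500
merge 133/500 + 7/25 → 273/500
merge 227/500 + 273/500 → 1
L = 227/500 + 273/500 + 1 = 2 bits/symbol.

2 bits/symbol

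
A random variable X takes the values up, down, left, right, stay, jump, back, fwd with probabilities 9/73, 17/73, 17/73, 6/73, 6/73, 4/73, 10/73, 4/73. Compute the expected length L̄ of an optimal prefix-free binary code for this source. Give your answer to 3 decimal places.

Repeatedly combine the two least-probable nodes; the expected code length is the sum of the merged weights.
merge 4/73 + 4/73 → 8/73
merge 6/73 + 6/73 → 12/73
merge 8/73 + 9/73 → 17/73
merge 10/73 + 12/73 → 22/73
merge 17/73 + 17/73 → 34/73
merge 17/73 + 22/73 → 39/73
merge 34/73 + 39/73 → 1
L = 8/73 + 12/73 + 17/73 + 22/73 + 34/73 + 39/73 + 1 = 205/73 ≈ 2.808 bits/symbol.

2.808 bits/symbol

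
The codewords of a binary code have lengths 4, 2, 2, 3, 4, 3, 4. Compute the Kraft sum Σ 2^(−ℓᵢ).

0.9375

With common denominator 2^4 = 16: Σ 2^(−ℓᵢ) = 1/16 + 4/16 + 4/16 + 2/16 + 1/16 + 2/16 + 1/16 = 15/16 = 0.9375.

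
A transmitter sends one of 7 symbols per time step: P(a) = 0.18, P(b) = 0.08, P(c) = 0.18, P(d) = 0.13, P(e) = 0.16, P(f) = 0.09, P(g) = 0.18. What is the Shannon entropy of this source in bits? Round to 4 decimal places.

2.7457 bits

H = −Σ pᵢ log₂ pᵢ.
−0.18·log₂(0.18) = 0.4453
−0.08·log₂(0.08) = 0.2915
−0.18·log₂(0.18) = 0.4453
−0.13·log₂(0.13) = 0.3826
−0.16·log₂(0.16) = 0.4230
−0.09·log₂(0.09) = 0.3127
−0.18·log₂(0.18) = 0.4453
Sum ≈ 2.7457 → 2.7457 bits.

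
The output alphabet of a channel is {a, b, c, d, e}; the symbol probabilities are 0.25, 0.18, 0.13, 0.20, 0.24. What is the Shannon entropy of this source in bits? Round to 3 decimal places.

2.286 bits

H = −Σ pᵢ log₂ pᵢ.
−0.25·log₂(0.25) = 0.5000
−0.18·log₂(0.18) = 0.4453
−0.13·log₂(0.13) = 0.3826
−0.20·log₂(0.20) = 0.4644
−0.24·log₂(0.24) = 0.4941
Sum ≈ 2.2865 → 2.286 bits.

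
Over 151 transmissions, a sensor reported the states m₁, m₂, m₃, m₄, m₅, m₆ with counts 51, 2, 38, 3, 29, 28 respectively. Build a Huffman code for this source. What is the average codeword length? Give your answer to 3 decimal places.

2.252 bits/symbol

Probabilities are the counts divided by 151.
Repeatedly combine the two least-probable nodes; the expected code length is the sum of the merged weights.
merge 2/151 + 3/151 → 5/151
merge 5/151 + 28/151 → 33/151
merge 29/151 + 33/151 → 62/151
merge 38/151 + 51/151 → 89/151
merge 62/151 + 89/151 → 1
L = 5/151 + 33/151 + 62/151 + 89/151 + 1 = 340/151 ≈ 2.252 bits/symbol.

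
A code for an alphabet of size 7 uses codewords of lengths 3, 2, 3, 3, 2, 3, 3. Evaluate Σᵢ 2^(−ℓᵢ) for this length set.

1.125

With common denominator 2^3 = 8: Σ 2^(−ℓᵢ) = 1/8 + 2/8 + 1/8 + 1/8 + 2/8 + 1/8 + 1/8 = 9/8 = 1.125.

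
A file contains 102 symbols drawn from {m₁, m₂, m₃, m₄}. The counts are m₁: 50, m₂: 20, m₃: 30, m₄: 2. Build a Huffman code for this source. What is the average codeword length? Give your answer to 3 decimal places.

1.725 bits/symbol

Probabilities are the counts divided by 102.
Repeatedly combine the two least-probable nodes; the expected code length is the sum of the merged weights.
merge 1/51 + 10/51 → 11/51
merge 11/51 + 5/17 → 26/51
merge 25/51 + 26/51 → 1
L = 11/51 + 26/51 + 1 = 88/51 ≈ 1.725 bits/symbol.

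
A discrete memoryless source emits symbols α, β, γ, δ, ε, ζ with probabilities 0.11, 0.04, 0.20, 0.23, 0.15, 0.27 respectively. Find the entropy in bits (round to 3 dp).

H = −Σ pᵢ log₂ pᵢ.
−0.11·log₂(0.11) = 0.3503
−0.04·log₂(0.04) = 0.1858
−0.20·log₂(0.20) = 0.4644
−0.23·log₂(0.23) = 0.4877
−0.15·log₂(0.15) = 0.4105
−0.27·log₂(0.27) = 0.5100
Sum ≈ 2.4087 → 2.409 bits.

2.409 bits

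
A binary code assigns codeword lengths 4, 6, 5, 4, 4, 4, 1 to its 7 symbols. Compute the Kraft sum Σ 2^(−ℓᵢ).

With common denominator 2^6 = 64: Σ 2^(−ℓᵢ) = 4/64 + 1/64 + 2/64 + 4/64 + 4/64 + 4/64 + 32/64 = 51/64 = 0.796875.

0.796875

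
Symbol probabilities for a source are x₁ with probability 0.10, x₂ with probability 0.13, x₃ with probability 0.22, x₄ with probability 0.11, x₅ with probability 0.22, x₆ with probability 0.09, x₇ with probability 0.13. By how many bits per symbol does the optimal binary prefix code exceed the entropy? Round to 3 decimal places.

Entropy H = −Σ p log₂ p ≈ 2.7216 bits.
Huffman merges: 9/100+1/10→19/100; 11/100+13/100→6/25; 13/100+19/100→8/25; 11/50+11/50→11/25; 6/25+8/25→14/25; 11/25+14/25→1. L = 11/4 ≈ 2.7500.
L − H = 2.7500 − 2.7216 = 0.028 bits.

0.028 bits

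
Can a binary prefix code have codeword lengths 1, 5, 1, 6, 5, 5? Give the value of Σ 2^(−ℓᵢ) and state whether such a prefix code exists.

1.109375; no

With common denominator 2^6 = 64: Σ 2^(−ℓᵢ) = 32/64 + 2/64 + 32/64 + 1/64 + 2/64 + 2/64 = 71/64 = 1.109375.
Kraft's inequality requires Σ ≤ 1; here Σ = 1.109375 > 1, so no such prefix code exists.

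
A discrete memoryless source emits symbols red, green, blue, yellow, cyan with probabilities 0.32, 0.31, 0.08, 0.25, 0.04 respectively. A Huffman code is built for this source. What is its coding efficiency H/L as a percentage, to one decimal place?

95.6%

Entropy H = −Σ p log₂ p ≈ 2.0271 bits.
Huffman merges: 1/25+2/25→3/25; 3/25+1/4→37/100; 31/100+8/25→63/100; 37/100+63/100→1. L = 53/25 ≈ 2.1200.
Efficiency = H/L = 2.0271/2.1200 = 95.6%.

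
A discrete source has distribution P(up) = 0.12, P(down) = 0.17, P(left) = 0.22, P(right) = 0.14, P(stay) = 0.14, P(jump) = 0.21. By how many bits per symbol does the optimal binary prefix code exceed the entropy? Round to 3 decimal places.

0.021 bits

Entropy H = −Σ p log₂ p ≈ 2.5493 bits.
Huffman merges: 3/25+7/50→13/50; 7/50+17/100→31/100; 21/100+11/50→43/100; 13/50+31/100→57/100; 43/100+57/100→1. L = 257/100 ≈ 2.5700.
L − H = 2.5700 − 2.5493 = 0.021 bits.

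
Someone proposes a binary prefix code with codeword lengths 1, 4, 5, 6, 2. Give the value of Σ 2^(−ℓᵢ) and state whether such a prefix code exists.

With common denominator 2^6 = 64: Σ 2^(−ℓᵢ) = 32/64 + 4/64 + 2/64 + 1/64 + 16/64 = 55/64 = 0.859375.
Kraft's inequality requires Σ ≤ 1; here Σ = 0.859375 ≤ 1, so such a prefix code exists.

0.859375; yes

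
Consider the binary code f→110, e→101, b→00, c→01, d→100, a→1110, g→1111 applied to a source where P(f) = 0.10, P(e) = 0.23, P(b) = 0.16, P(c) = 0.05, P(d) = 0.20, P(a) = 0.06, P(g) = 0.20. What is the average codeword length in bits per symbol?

3.05 bits/symbol

L̄ = Σ pᵢ·ℓᵢ = 0.10·3 + 0.23·3 + 0.16·2 + 0.05·2 + 0.20·3 + 0.06·4 + 0.20·4 = 3.05 bits/symbol.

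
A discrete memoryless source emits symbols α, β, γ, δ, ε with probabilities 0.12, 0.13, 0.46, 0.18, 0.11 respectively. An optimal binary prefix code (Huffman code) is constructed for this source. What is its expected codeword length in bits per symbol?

Repeatedly combine the two least-probable nodes; the expected code length is the sum of the merged weights.
merge 11/100 + 3/25 → 23/100
merge 13/100 + 9/50 → 31/100
merge 23/100 + 31/100 → 27/50
merge 23/50 + 27/50 → 1
L = 23/100 + 31/100 + 27/50 + 1 = 52/25 = 2.08 bits/symbol.

2.08 bits/symbol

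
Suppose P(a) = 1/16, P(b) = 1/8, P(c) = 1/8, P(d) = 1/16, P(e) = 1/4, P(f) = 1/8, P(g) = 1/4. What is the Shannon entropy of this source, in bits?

Each probability is a power of 1/2, so log₂(1/p) is an integer.
H = Σ p·log₂(1/p) = 1/16·4 + 1/8·3 + 1/8·3 + 1/16·4 + 1/4·2 + 1/8·3 + 1/4·2 = 2.625 bits.

2.625 bits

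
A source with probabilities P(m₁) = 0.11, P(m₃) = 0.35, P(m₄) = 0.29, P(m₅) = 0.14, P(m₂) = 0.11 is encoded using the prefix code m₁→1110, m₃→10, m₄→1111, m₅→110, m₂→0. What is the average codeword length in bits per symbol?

2.83 bits/symbol

L̄ = Σ pᵢ·ℓᵢ = 0.11·4 + 0.35·2 + 0.29·4 + 0.14·3 + 0.11·1 = 2.83 bits/symbol.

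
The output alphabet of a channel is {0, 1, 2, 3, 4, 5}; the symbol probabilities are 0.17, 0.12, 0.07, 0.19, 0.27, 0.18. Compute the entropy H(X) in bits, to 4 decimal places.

2.4808 bits

H = −Σ pᵢ log₂ pᵢ.
−0.17·log₂(0.17) = 0.4346
−0.12·log₂(0.12) = 0.3671
−0.07·log₂(0.07) = 0.2686
−0.19·log₂(0.19) = 0.4552
−0.27·log₂(0.27) = 0.5100
−0.18·log₂(0.18) = 0.4453
Sum ≈ 2.4808 → 2.4808 bits.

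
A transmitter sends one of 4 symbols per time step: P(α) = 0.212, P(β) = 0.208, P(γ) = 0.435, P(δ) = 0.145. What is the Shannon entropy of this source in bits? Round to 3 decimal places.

H = −Σ pᵢ log₂ pᵢ.
−0.212·log₂(0.212) = 0.4744
−0.208·log₂(0.208) = 0.4712
−0.435·log₂(0.435) = 0.5224
−0.145·log₂(0.145) = 0.4040
Sum ≈ 1.8720 → 1.872 bits.

1.872 bits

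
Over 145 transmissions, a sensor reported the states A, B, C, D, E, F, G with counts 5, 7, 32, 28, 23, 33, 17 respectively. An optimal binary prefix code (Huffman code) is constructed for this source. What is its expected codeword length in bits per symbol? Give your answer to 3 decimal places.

Probabilities are the counts divided by 145.
Repeatedly combine the two least-probable nodes; the expected code length is the sum of the merged weights.
merge 1/29 + 7/145 → 12/145
merge 12/145 + 17/145 → 1/5
merge 23/145 + 28/145 → 51/145
merge 1/5 + 32/145 → 61/145
merge 33/145 + 51/145 → 84/145
merge 61/145 + 84/145 → 1
L = 12/145 + 1/5 + 51/145 + 61/145 + 84/145 + 1 = 382/145 ≈ 2.634 bits/symbol.

2.634 bits/symbol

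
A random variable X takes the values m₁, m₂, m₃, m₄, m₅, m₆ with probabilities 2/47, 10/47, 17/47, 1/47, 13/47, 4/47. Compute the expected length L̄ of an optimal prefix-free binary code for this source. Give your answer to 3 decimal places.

Repeatedly combine the two least-probable nodes; the expected code length is the sum of the merged weights.
merge 1/47 + 2/47 → 3/47
merge 3/47 + 4/47 → 7/47
merge 7/47 + 10/47 → 17/47
merge 13/47 + 17/47 → 30/47
merge 17/47 + 30/47 → 1
L = 3/47 + 7/47 + 17/47 + 30/47 + 1 = 104/47 ≈ 2.213 bits/symbol.

2.213 bits/symbol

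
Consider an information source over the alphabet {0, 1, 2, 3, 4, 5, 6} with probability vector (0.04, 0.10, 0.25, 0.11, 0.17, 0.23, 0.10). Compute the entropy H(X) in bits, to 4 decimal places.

H = −Σ pᵢ log₂ pᵢ.
−0.04·log₂(0.04) = 0.1858
−0.10·log₂(0.10) = 0.3322
−0.25·log₂(0.25) = 0.5000
−0.11·log₂(0.11) = 0.3503
−0.17·log₂(0.17) = 0.4346
−0.23·log₂(0.23) = 0.4877
−0.10·log₂(0.10) = 0.3322
Sum ≈ 2.6227 → 2.6227 bits.

2.6227 bits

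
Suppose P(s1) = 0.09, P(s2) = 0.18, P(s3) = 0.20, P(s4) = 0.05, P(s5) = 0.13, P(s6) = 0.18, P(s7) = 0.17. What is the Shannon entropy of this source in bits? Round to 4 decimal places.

H = −Σ pᵢ log₂ pᵢ.
−0.09·log₂(0.09) = 0.3127
−0.18·log₂(0.18) = 0.4453
−0.20·log₂(0.20) = 0.4644
−0.05·log₂(0.05) = 0.2161
−0.13·log₂(0.13) = 0.3826
−0.18·log₂(0.18) = 0.4453
−0.17·log₂(0.17) = 0.4346
Sum ≈ 2.7010 → 2.7010 bits.

2.7010 bits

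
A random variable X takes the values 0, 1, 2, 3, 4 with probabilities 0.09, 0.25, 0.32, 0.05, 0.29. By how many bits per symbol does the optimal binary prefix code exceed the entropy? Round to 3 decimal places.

Entropy H = −Σ p log₂ p ≈ 2.0727 bits.
Huffman merges: 1/20+9/100→7/50; 7/50+1/4→39/100; 29/100+8/25→61/100; 39/100+61/100→1. L = 107/50 ≈ 2.1400.
L − H = 2.1400 − 2.0727 = 0.067 bits.

0.067 bits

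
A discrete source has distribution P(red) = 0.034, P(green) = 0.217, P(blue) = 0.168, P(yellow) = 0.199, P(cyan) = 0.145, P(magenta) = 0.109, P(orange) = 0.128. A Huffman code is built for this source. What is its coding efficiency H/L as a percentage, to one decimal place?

98.0%

Entropy H = −Σ p log₂ p ≈ 2.6721 bits.
Huffman merges: 17/500+109/1000→143/1000; 16/125+143/1000→271/1000; 29/200+21/125→313/1000; 199/1000+217/1000→52/125; 271/1000+313/1000→73/125; 52/125+73/125→1. L = 2727/1000 ≈ 2.7270.
Efficiency = H/L = 2.6721/2.7270 = 98.0%.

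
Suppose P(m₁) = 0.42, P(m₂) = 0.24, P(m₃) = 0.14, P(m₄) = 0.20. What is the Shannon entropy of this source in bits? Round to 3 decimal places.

1.881 bits

H = −Σ pᵢ log₂ pᵢ.
−0.42·log₂(0.42) = 0.5256
−0.24·log₂(0.24) = 0.4941
−0.14·log₂(0.14) = 0.3971
−0.20·log₂(0.20) = 0.4644
Sum ≈ 1.8813 → 1.881 bits.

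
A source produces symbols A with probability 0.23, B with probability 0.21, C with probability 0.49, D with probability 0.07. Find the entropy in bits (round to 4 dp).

1.7333 bits

H = −Σ pᵢ log₂ pᵢ.
−0.23·log₂(0.23) = 0.4877
−0.21·log₂(0.21) = 0.4728
−0.49·log₂(0.49) = 0.5043
−0.07·log₂(0.07) = 0.2686
Sum ≈ 1.7333 → 1.7333 bits.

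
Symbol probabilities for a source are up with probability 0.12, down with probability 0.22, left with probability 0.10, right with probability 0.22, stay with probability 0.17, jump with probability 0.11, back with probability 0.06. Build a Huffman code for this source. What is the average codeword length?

2.72 bits/symbol

Repeatedly combine the two least-probable nodes; the expected code length is the sum of the merged weights.
merge 3/50 + 1/10 → 4/25
merge 11/100 + 3/25 → 23/100
merge 4/25 + 17/100 → 33/100
merge 11/50 + 11/50 → 11/25
merge 23/100 + 33/100 → 14/25
merge 11/25 + 14/25 → 1
L = 4/25 + 23/100 + 33/100 + 11/25 + 14/25 + 1 = 68/25 = 2.72 bits/symbol.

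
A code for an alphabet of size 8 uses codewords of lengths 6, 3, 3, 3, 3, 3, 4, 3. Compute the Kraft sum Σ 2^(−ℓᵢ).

With common denominator 2^6 = 64: Σ 2^(−ℓᵢ) = 1/64 + 8/64 + 8/64 + 8/64 + 8/64 + 8/64 + 4/64 + 8/64 = 53/64 = 0.828125.

0.828125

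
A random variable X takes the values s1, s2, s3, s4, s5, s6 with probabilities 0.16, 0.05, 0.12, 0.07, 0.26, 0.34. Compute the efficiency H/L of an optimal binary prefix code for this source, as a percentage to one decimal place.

Entropy H = −Σ p log₂ p ≈ 2.3092 bits.
Huffman merges: 1/20+7/100→3/25; 3/25+3/25→6/25; 4/25+6/25→2/5; 13/50+17/50→3/5; 2/5+3/5→1. L = 59/25 ≈ 2.3600.
Efficiency = H/L = 2.3092/2.3600 = 97.8%.

97.8%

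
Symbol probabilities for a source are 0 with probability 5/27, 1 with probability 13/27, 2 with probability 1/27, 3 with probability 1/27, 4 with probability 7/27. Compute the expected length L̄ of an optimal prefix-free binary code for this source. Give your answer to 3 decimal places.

1.852 bits/symbol

Repeatedly combine the two least-probable nodes; the expected code length is the sum of the merged weights.
merge 1/27 + 1/27 → 2/27
merge 2/27 + 5/27 → 7/27
merge 7/27 + 7/27 → 14/27
merge 13/27 + 14/27 → 1
L = 2/27 + 7/27 + 14/27 + 1 = 50/27 ≈ 1.852 bits/symbol.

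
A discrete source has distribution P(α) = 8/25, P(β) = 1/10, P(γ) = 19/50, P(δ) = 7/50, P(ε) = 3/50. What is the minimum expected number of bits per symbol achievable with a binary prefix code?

Repeatedly combine the two least-probable nodes; the expected code length is the sum of the merged weights.
merge 3/50 + 1/10 → 4/25
merge 7/50 + 4/25 → 3/10
merge 3/10 + 8/25 → 31/50
merge 19/50 + 31/50 → 1
L = 4/25 + 3/10 + 31/50 + 1 = 52/25 = 2.08 bits/symbol.

2.08 bits/symbol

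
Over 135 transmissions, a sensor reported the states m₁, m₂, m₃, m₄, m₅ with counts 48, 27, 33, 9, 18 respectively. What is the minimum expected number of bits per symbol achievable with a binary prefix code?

Probabilities are the counts divided by 135.
Repeatedly combine the two least-probable nodes; the expected code length is the sum of the merged weights.
merge 1/15 + 2/15 → 1/5
merge 1/5 + 1/5 → 2/5
merge 11/45 + 16/45 → 3/5
merge 2/5 + 3/5 → 1
L = 1/5 + 2/5 + 3/5 + 1 = 11/5 = 2.2 bits/symbol.

2.2 bits/symbol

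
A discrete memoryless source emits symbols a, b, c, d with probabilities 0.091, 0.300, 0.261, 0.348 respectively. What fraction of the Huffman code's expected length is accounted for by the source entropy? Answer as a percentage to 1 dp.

93.6%

Entropy H = −Σ p log₂ p ≈ 1.8715 bits.
Huffman merges: 91/1000+261/1000→44/125; 3/10+87/250→81/125; 44/125+81/125→1. L = 2 ≈ 2.0000.
Efficiency = H/L = 1.8715/2.0000 = 93.6%.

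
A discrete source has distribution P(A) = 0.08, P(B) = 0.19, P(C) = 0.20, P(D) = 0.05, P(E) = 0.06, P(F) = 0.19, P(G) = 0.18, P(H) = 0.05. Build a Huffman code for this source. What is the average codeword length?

2.85 bits/symbol

Repeatedly combine the two least-probable nodes; the expected code length is the sum of the merged weights.
merge 1/20 + 1/20 → 1/10
merge 3/50 + 2/25 → 7/50
merge 1/10 + 7/50 → 6/25
merge 9/50 + 19/100 → 37/100
merge 19/100 + 1/5 → 39/100
merge 6/25 + 37/100 → 61/100
merge 39/100 + 61/100 → 1
L = 1/10 + 7/50 + 6/25 + 37/100 + 39/100 + 61/100 + 1 = 57/20 = 2.85 bits/symbol.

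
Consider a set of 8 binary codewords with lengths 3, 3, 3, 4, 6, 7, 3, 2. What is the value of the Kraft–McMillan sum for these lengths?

With common denominator 2^7 = 128: Σ 2^(−ℓᵢ) = 16/128 + 16/128 + 16/128 + 8/128 + 2/128 + 1/128 + 16/128 + 32/128 = 107/128 = 0.8359375.

0.8359375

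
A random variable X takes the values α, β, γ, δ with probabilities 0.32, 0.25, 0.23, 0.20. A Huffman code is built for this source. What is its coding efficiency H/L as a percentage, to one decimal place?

98.9%

Entropy H = −Σ p log₂ p ≈ 1.9781 bits.
Huffman merges: 1/5+23/100→43/100; 1/4+8/25→57/100; 43/100+57/100→1. L = 2 ≈ 2.0000.
Efficiency = H/L = 1.9781/2.0000 = 98.9%.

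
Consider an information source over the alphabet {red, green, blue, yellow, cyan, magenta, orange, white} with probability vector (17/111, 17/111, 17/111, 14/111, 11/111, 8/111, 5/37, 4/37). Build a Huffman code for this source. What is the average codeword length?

Repeatedly combine the two least-probable nodes; the expected code length is the sum of the merged weights.
merge 8/111 + 11/111 → 19/111
merge 4/37 + 14/111 → 26/111
merge 5/37 + 17/111 → 32/111
merge 17/111 + 17/111 → 34/111
merge 19/111 + 26/111 → 15/37
merge 32/111 + 34/111 → 22/37
merge 15/37 + 22/37 → 1
L = 19/111 + 26/111 + 32/111 + 34/111 + 15/37 + 22/37 + 1 = 3 bits/symbol.

3 bits/symbol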